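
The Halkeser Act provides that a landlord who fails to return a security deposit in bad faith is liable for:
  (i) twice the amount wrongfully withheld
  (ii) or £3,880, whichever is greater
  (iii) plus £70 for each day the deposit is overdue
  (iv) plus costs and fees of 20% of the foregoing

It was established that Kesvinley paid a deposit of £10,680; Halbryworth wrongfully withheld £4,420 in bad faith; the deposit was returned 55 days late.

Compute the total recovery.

Doubled: 2 × £4,420 = £8,840
Minimum £3,880: £8,840 meets the minimum, no increase.
Late-return penalty: 55 × £70 = £3,850
Damages plus late penalty: £8,840 + £3,850 = £12,690
Costs and fees: 20% of £12,690 = £2,538
Total recovery: £12,690 + £2,538 = £15,228

£15,228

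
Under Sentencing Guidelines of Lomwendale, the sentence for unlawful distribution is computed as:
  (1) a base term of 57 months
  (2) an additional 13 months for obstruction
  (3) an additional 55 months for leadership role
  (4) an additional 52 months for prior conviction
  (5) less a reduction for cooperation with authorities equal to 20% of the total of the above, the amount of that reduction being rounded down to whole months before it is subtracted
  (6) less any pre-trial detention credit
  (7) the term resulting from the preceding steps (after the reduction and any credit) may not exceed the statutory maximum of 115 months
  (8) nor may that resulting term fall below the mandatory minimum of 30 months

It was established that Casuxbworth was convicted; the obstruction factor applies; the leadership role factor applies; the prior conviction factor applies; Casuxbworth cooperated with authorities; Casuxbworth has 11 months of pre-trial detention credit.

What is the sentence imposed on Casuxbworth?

Obstruction enhancement: +13 months
Leadership role enhancement: +55 months
Prior conviction enhancement: +52 months
Adjusted term: 57 months + 13 months + 55 months + 52 months = 177 months
Cooperation with authorities reduction: 20% of 177 months = 35 months (rounded down)
After reduction: 177 − 35 = 142 months
Less pre-trial detention credit: 142 months − 11 months = 131 months
Cap at 115 months: 131 months exceeds the cap → 115 months
Minimum 30 months: 115 months meets the minimum, no increase.

115 months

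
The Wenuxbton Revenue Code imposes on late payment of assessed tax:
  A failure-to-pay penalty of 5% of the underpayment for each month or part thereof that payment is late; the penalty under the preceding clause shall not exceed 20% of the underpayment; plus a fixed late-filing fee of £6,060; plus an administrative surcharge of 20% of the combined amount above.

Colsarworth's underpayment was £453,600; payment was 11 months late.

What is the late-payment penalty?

Penalty: £116,136

Accrued rate: 5% × 11 = 55%, capped at 20% → 20%
Failure-to-pay penalty: 20% of £453,600 = £90,720
Penalty before surcharge: £90,720 + £6,060 = £96,780
Administrative surcharge: 20% of £96,780 = £19,356
Total penalty: £96,780 + £19,356 = £116,136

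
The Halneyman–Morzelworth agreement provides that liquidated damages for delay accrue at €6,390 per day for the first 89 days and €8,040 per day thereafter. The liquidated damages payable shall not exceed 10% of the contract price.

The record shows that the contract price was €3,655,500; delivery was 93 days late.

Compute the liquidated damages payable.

First 89 days: 89 × €6,390 = €568,710
Remaining days: (93 − 89) × €8,040 = €32,160
Accrued per-day damages: €568,710 + €32,160 = €600,870
Cap: 10% of €3,655,500 = €365,550
Cap at €365,550: €600,870 exceeds the cap → €365,550

€365,550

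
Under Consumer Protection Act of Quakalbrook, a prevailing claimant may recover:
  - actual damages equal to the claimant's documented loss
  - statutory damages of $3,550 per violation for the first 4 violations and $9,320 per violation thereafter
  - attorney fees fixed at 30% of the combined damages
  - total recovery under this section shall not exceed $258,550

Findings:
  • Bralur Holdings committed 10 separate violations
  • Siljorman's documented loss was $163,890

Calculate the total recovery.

$258,550

First 4 violations: 4 × $3,550 = $14,200
Remaining violations: (10 − 4) × $9,320 = $55,920
Statutory damages: $14,200 + $55,920 = $70,120
Combined damages: $163,890 + $70,120 = $234,010
Attorney fees: 30% of $234,010 = $70,203
Total before cap: $234,010 + $70,203 = $304,213
Cap at $258,550: $304,213 exceeds the cap → $258,550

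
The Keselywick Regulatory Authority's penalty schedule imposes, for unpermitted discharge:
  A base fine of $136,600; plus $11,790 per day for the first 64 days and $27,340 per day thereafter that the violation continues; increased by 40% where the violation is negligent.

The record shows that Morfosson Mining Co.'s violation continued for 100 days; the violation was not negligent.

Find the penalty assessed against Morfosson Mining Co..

Civil penalty: $1,875,400

First 64 days: 64 × $11,790 = $754,560
Remaining days: (100 − 64) × $27,340 = $984,240
Per-day component: $754,560 + $984,240 = $1,738,800
Base plus per-day: $136,600 + $1,738,800 = $1,875,400
The violation was not negligent: no 40% increase.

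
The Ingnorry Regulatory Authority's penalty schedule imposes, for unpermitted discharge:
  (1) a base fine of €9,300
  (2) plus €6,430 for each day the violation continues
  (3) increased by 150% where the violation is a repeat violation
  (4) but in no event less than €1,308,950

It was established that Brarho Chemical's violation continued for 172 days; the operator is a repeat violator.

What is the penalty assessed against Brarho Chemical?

Per-day component: 172 × €6,430 = €1,105,960
Base plus per-day: €9,300 + €1,105,960 = €1,115,260
Enhancement: 150% of €1,115,260 = €1,672,890
Enhanced fine: €1,115,260 + €1,672,890 = €2,788,150
Minimum €1,308,950: €2,788,150 meets the minimum, no increase.

€2,788,150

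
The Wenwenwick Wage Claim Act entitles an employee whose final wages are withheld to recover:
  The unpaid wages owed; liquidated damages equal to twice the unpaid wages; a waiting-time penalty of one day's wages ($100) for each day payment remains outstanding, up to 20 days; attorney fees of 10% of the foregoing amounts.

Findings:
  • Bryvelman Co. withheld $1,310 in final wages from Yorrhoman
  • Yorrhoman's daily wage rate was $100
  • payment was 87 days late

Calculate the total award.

Total award: $6,523

Doubled: 2 × $1,310 = $2,620
Penalty days: min(87, 20) = 20
Waiting-time penalty: 20 × $100 = $2,000
Subtotal: $1,310 + $2,620 + $2,000 = $5,930
Attorney fees: 10% of $5,930 = $593
Total award: $5,930 + $593 = $6,523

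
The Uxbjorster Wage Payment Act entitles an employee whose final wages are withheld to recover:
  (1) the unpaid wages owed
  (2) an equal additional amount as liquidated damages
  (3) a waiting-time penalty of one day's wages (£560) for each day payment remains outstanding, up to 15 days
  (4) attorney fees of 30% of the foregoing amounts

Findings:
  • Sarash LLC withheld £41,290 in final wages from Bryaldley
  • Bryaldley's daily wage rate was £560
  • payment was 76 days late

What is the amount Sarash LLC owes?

Liquidated damages (equal amount): £41,290
Penalty days: min(76, 15) = 15
Waiting-time penalty: 15 × £560 = £8,400
Subtotal: £41,290 + £41,290 + £8,400 = £90,980
Attorney fees: 30% of £90,980 = £27,294
Total award: £90,980 + £27,294 = £118,274

Total award: £118,274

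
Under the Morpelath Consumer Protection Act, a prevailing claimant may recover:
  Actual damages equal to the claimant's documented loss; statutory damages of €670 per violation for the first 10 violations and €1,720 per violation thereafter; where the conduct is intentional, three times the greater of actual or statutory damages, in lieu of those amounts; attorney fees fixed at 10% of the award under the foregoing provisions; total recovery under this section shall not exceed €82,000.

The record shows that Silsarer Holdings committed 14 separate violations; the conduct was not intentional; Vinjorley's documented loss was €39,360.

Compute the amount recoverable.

€58,234

First 10 violations: 10 × €670 = €6,700
Remaining violations: (14 − 10) × €1,720 = €6,880
Statutory damages: €6,700 + €6,880 = €13,580
Conduct not intentional: the in-lieu enhancement does not apply.
Actual plus statutory damages: €39,360 + €13,580 = €52,940
Attorney fees: 10% of €52,940 = €5,294
Total before cap: €52,940 + €5,294 = €58,234
Cap at €82,000: €58,234 is within the cap, no reduction.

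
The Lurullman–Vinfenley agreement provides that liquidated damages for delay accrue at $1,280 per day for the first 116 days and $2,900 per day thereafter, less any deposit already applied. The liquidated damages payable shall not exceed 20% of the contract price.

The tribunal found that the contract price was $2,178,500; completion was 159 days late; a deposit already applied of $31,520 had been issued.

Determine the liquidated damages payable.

First 116 days: 116 × $1,280 = $148,480
Remaining days: (159 − 116) × $2,900 = $124,700
Accrued per-day damages: $148,480 + $124,700 = $273,180
Less deposit already applied: $273,180 − $31,520 = $241,660
Cap: 20% of $2,178,500 = $435,700
Cap at $435,700: $241,660 is within the cap, no reduction.

Liquidated damages: $241,660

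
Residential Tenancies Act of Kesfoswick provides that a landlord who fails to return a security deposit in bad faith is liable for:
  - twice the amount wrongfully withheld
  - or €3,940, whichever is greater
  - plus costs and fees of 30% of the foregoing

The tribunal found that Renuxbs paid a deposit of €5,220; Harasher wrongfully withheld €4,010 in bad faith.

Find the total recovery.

Doubled: 2 × €4,010 = €8,020
Minimum €3,940: €8,020 meets the minimum, no increase.
Costs and fees: 30% of €8,020 = €2,406
Total recovery: €8,020 + €2,406 = €10,426

€10,426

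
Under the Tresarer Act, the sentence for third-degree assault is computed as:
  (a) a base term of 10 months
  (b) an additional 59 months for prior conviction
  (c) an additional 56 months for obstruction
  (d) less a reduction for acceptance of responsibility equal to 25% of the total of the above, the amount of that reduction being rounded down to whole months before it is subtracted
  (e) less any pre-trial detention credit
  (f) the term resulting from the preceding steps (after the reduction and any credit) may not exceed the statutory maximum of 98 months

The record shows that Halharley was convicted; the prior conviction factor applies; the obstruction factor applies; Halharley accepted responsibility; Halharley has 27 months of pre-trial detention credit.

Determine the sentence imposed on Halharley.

Prior conviction enhancement: +59 months
Obstruction enhancement: +56 months
Adjusted term: 10 months + 59 months + 56 months = 125 months
Acceptance of responsibility reduction: 25% of 125 months = 31 months (rounded down)
After reduction: 125 − 31 = 94 months
Less pre-trial detention credit: 94 months − 27 months = 67 months
Cap at 98 months: 67 months is within the cap, no reduction.

67 months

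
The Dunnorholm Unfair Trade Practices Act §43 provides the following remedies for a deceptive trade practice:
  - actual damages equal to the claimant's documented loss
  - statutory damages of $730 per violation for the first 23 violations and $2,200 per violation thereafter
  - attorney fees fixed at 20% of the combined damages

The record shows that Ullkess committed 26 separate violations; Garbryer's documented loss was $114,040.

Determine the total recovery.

First 23 violations: 23 × $730 = $16,790
Remaining violations: (26 − 23) × $2,200 = $6,600
Statutory damages: $16,790 + $6,600 = $23,390
Combined damages: $114,040 + $23,390 = $137,430
Attorney fees: 20% of $137,430 = $27,486
Total recovery: $137,430 + $27,486 = $164,916

$164,916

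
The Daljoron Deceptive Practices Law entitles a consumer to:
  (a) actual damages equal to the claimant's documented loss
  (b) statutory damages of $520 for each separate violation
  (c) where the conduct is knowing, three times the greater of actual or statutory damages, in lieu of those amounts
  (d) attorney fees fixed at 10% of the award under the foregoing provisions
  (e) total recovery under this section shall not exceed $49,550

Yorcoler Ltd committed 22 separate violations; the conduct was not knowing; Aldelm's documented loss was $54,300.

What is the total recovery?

$49,550

Statutory damages: 22 × $520 = $11,440
Conduct not knowing: the in-lieu enhancement does not apply.
Actual plus statutory damages: $54,300 + $11,440 = $65,740
Attorney fees: 10% of $65,740 = $6,574
Total before cap: $65,740 + $6,574 = $72,314
Cap at $49,550: $72,314 exceeds the cap → $49,550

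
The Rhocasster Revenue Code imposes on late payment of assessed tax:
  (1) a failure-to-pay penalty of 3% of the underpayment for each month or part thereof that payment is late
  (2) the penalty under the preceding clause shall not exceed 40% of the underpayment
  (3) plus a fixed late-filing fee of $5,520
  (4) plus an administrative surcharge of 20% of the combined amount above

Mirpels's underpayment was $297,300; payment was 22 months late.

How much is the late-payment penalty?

Accrued rate: 3% × 22 = 66%, capped at 40% → 40%
Failure-to-pay penalty: 40% of $297,300 = $118,920
Penalty before surcharge: $118,920 + $5,520 = $124,440
Administrative surcharge: 20% of $124,440 = $24,888
Total penalty: $124,440 + $24,888 = $149,328

Penalty: $149,328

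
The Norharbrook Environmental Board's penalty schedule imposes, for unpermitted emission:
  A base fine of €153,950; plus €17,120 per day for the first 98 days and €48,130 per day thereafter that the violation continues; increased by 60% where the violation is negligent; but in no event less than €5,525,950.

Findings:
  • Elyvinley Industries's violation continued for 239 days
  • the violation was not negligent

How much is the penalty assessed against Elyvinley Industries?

€8,618,040

First 98 days: 98 × €17,120 = €1,677,760
Remaining days: (239 − 98) × €48,130 = €6,786,330
Per-day component: €1,677,760 + €6,786,330 = €8,464,090
Base plus per-day: €153,950 + €8,464,090 = €8,618,040
The violation was not negligent: no 60% increase.
Minimum €5,525,950: €8,618,040 meets the minimum, no increase.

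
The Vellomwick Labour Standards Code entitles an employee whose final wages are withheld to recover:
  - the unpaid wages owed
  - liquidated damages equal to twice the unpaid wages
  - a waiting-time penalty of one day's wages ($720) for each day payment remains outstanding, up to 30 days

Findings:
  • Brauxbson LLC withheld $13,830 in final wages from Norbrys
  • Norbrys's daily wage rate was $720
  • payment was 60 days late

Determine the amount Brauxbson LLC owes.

Doubled: 2 × $13,830 = $27,660
Penalty days: min(60, 30) = 30
Waiting-time penalty: 30 × $720 = $21,600
Total award: $13,830 + $27,660 + $21,600 = $63,090

$63,090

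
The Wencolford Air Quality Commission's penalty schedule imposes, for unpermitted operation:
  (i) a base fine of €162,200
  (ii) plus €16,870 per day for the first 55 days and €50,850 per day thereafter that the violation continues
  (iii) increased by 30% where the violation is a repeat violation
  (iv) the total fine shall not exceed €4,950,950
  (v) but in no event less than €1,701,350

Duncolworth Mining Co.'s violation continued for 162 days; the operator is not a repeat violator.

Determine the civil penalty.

€4,950,950

First 55 days: 55 × €16,870 = €927,850
Remaining days: (162 − 55) × €50,850 = €5,440,950
Per-day component: €927,850 + €5,440,950 = €6,368,800
Base plus per-day: €162,200 + €6,368,800 = €6,531,000
The operator is not a repeat violator: no 30% increase.
Cap at €4,950,950: €6,531,000 exceeds the cap → €4,950,950
Minimum €1,701,350: €4,950,950 meets the minimum, no increase.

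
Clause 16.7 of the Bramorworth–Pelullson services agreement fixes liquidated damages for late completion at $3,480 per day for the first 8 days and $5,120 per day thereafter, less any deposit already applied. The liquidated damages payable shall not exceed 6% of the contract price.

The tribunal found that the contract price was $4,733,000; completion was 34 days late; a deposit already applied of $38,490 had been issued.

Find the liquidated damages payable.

Liquidated damages: $122,470

First 8 days: 8 × $3,480 = $27,840
Remaining days: (34 − 8) × $5,120 = $133,120
Accrued per-day damages: $27,840 + $133,120 = $160,960
Less deposit already applied: $160,960 − $38,490 = $122,470
Cap: 6% of $4,733,000 = $283,980
Cap at $283,980: $122,470 is within the cap, no reduction.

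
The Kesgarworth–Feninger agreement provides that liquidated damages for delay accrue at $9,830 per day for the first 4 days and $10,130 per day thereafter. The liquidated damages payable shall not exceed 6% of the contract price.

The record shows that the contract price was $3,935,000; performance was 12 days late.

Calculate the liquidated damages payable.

$120,360

First 4 days: 4 × $9,830 = $39,320
Remaining days: (12 − 4) × $10,130 = $81,040
Accrued per-day damages: $39,320 + $81,040 = $120,360
Cap: 6% of $3,935,000 = $236,100
Cap at $236,100: $120,360 is within the cap, no reduction.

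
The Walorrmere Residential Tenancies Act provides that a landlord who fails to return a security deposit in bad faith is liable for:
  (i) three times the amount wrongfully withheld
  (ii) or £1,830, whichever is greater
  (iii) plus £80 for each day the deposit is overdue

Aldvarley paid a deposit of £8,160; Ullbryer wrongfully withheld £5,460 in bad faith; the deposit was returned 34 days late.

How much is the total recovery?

Recovery: £19,100

Trebled: 3 × £5,460 = £16,380
Minimum £1,830: £16,380 meets the minimum, no increase.
Late-return penalty: 34 × £80 = £2,720
Damages plus late penalty: £16,380 + £2,720 = £19,100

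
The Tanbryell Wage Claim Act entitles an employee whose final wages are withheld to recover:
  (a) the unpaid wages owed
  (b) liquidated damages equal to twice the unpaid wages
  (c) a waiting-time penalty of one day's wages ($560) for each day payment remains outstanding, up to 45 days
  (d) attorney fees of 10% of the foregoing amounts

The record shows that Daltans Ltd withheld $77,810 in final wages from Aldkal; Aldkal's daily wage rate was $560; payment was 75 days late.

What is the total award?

$284,493

Doubled: 2 × $77,810 = $155,620
Penalty days: min(75, 45) = 45
Waiting-time penalty: 45 × $560 = $25,200
Subtotal: $77,810 + $155,620 + $25,200 = $258,630
Attorney fees: 10% of $258,630 = $25,863
Total award: $258,630 + $25,863 = $284,493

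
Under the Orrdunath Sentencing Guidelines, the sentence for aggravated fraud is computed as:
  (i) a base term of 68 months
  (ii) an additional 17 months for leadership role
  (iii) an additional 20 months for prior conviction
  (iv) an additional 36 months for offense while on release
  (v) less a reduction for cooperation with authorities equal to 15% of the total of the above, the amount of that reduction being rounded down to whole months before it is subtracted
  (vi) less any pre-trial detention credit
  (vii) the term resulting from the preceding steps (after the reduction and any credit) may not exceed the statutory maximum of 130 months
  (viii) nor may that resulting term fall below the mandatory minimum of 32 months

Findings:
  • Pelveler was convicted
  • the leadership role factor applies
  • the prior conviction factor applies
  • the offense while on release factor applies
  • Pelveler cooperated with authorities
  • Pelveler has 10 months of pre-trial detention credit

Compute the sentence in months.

Leadership role enhancement: +17 months
Prior conviction enhancement: +20 months
Offense while on release enhancement: +36 months
Adjusted term: 68 months + 17 months + 20 months + 36 months = 141 months
Cooperation with authorities reduction: 15% of 141 months = 21 months (rounded down)
After reduction: 141 − 21 = 120 months
Less pre-trial detention credit: 120 months − 10 months = 110 months
Cap at 130 months: 110 months is within the cap, no reduction.
Minimum 32 months: 110 months meets the minimum, no increase.

110 months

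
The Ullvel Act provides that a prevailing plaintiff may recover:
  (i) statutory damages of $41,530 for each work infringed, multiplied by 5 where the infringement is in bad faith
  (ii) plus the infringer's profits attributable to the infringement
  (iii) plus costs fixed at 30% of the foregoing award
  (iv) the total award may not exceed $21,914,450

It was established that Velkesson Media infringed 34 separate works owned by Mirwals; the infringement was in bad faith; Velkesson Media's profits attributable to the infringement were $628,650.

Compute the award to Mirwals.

Statutory damages: 34 × $41,530 = $1,412,020
Multiplied by 5: 5 × $1,412,020 = $7,060,100
Combined award: $7,060,100 + $628,650 = $7,688,750
Costs: 30% of $7,688,750 = $2,306,625
Award plus costs: $7,688,750 + $2,306,625 = $9,995,375
Cap at $21,914,450: $9,995,375 is within the cap, no reduction.

$9,995,375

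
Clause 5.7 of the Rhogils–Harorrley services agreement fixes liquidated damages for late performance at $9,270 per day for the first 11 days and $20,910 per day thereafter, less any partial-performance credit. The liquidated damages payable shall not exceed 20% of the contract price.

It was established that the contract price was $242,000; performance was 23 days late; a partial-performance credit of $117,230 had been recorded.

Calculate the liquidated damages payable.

$48,400

First 11 days: 11 × $9,270 = $101,970
Remaining days: (23 − 11) × $20,910 = $250,920
Accrued per-day damages: $101,970 + $250,920 = $352,890
Less partial-performance credit: $352,890 − $117,230 = $235,660
Cap: 20% of $242,000 = $48,400
Cap at $48,400: $235,660 exceeds the cap → $48,400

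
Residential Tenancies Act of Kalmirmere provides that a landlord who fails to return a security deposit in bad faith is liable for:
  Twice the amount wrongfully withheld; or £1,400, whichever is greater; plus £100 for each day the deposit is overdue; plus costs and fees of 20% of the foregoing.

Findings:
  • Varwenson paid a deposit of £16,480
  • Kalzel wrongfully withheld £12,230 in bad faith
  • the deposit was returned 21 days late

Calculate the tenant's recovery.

Doubled: 2 × £12,230 = £24,460
Minimum £1,400: £24,460 meets the minimum, no increase.
Late-return penalty: 21 × £100 = £2,100
Damages plus late penalty: £24,460 + £2,100 = £26,560
Costs and fees: 20% of £26,560 = £5,312
Total recovery: £26,560 + £5,312 = £31,872

Recovery: £31,872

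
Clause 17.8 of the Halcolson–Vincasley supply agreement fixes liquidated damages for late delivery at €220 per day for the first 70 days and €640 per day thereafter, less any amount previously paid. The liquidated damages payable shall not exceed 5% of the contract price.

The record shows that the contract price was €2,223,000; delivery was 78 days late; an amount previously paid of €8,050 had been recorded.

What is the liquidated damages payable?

First 70 days: 70 × €220 = €15,400
Remaining days: (78 − 70) × €640 = €5,120
Accrued per-day damages: €15,400 + €5,120 = €20,520
Less amount previously paid: €20,520 − €8,050 = €12,470
Cap: 5% of €2,223,000 = €111,150
Cap at €111,150: €12,470 is within the cap, no reduction.

€12,470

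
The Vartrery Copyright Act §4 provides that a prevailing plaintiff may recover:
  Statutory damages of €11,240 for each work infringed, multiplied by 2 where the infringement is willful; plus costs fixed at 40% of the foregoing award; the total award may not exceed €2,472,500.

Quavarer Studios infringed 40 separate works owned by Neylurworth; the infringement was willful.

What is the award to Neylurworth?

€1,258,880

Statutory damages: 40 × €11,240 = €449,600
Doubled: 2 × €449,600 = €899,200
Costs: 40% of €899,200 = €359,680
Award plus costs: €899,200 + €359,680 = €1,258,880
Cap at €2,472,500: €1,258,880 is within the cap, no reduction.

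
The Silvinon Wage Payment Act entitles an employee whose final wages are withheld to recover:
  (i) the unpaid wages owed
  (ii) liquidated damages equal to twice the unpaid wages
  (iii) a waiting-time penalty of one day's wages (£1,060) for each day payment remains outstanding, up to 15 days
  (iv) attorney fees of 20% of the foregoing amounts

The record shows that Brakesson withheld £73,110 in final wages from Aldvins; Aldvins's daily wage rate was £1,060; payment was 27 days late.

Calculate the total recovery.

Doubled: 2 × £73,110 = £146,220
Penalty days: min(27, 15) = 15
Waiting-time penalty: 15 × £1,060 = £15,900
Subtotal: £73,110 + £146,220 + £15,900 = £235,230
Attorney fees: 20% of £235,230 = £47,046
Total award: £235,230 + £47,046 = £282,276

£282,276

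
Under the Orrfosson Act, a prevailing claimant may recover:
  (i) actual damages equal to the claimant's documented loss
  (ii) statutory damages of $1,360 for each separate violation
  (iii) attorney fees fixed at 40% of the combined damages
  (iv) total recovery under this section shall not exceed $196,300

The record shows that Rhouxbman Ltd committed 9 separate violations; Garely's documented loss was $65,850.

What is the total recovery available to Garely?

$109,326

Statutory damages: 9 × $1,360 = $12,240
Combined damages: $65,850 + $12,240 = $78,090
Attorney fees: 40% of $78,090 = $31,236
Total before cap: $78,090 + $31,236 = $109,326
Cap at $196,300: $109,326 is within the cap, no reduction.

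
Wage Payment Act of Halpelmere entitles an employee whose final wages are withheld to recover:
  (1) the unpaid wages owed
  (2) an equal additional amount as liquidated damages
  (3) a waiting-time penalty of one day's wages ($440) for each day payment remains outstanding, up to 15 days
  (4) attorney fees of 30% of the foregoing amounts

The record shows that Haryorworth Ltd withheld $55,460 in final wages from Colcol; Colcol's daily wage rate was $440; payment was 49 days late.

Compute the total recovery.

Liquidated damages (equal amount): $55,460
Penalty days: min(49, 15) = 15
Waiting-time penalty: 15 × $440 = $6,600
Subtotal: $55,460 + $55,460 + $6,600 = $117,520
Attorney fees: 30% of $117,520 = $35,256
Total award: $117,520 + $35,256 = $152,776

$152,776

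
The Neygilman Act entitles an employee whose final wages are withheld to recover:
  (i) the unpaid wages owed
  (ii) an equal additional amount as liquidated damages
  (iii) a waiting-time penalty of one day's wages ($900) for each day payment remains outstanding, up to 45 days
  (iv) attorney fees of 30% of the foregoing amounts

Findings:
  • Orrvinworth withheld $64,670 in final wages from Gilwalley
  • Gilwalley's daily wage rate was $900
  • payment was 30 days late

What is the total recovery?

Liquidated damages (equal amount): $64,670
Penalty days: min(30, 45) = 30
Waiting-time penalty: 30 × $900 = $27,000
Subtotal: $64,670 + $64,670 + $27,000 = $156,340
Attorney fees: 30% of $156,340 = $46,902
Total award: $156,340 + $46,902 = $203,242

$203,242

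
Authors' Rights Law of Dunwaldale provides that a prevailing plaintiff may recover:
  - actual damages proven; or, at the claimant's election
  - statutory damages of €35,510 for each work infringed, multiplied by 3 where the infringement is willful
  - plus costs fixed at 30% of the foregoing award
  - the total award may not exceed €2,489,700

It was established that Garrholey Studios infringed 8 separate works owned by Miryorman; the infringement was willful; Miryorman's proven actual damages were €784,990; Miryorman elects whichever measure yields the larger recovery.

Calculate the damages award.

Statutory damages: 8 × €35,510 = €284,080
Trebled: 3 × €284,080 = €852,240
Greater of actual damages (€784,990) or enhanced statutory damages (€852,240): €852,240
Costs: 30% of €852,240 = €255,672
Award plus costs: €852,240 + €255,672 = €1,107,912
Cap at €2,489,700: €1,107,912 is within the cap, no reduction.

€1,107,912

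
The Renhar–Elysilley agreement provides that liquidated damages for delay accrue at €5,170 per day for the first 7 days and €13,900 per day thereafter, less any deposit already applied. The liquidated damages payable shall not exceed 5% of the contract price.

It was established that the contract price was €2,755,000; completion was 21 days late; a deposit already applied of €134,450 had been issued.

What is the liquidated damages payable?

First 7 days: 7 × €5,170 = €36,190
Remaining days: (21 − 7) × €13,900 = €194,600
Accrued per-day damages: €36,190 + €194,600 = €230,790
Less deposit already applied: €230,790 − €134,450 = €96,340
Cap: 5% of €2,755,000 = €137,750
Cap at €137,750: €96,340 is within the cap, no reduction.

€96,340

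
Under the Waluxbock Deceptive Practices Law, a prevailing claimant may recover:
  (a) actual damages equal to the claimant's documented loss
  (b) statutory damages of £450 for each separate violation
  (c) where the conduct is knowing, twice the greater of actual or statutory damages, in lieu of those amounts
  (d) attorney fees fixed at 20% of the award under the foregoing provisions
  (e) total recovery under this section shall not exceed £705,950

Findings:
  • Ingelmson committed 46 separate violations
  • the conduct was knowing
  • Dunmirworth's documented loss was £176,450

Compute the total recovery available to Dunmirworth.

Statutory damages: 46 × £450 = £20,700
Greater of actual damages (£176,450) or statutory damages (£20,700): £176,450
Doubled: 2 × £176,450 = £352,900
Attorney fees: 20% of £352,900 = £70,580
Total before cap: £352,900 + £70,580 = £423,480
Cap at £705,950: £423,480 is within the cap, no reduction.

£423,480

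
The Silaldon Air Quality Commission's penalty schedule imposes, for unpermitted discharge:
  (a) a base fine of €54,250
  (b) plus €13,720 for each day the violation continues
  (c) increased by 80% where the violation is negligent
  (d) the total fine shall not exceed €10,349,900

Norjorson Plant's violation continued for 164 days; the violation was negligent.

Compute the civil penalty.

€4,147,794

Per-day component: 164 × €13,720 = €2,250,080
Base plus per-day: €54,250 + €2,250,080 = €2,304,330
Enhancement: 80% of €2,304,330 = €1,843,464
Enhanced fine: €2,304,330 + €1,843,464 = €4,147,794
Cap at €10,349,900: €4,147,794 is within the cap, no reduction.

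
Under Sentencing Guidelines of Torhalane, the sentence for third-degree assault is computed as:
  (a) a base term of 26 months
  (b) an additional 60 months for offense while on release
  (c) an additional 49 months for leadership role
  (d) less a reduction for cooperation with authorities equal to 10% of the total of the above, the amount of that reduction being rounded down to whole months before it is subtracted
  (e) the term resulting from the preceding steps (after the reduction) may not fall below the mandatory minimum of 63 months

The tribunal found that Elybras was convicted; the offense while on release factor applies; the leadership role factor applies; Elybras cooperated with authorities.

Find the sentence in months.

122 months

Offense while on release enhancement: +60 months
Leadership role enhancement: +49 months
Adjusted term: 26 months + 60 months + 49 months = 135 months
Cooperation with authorities reduction: 10% of 135 months = 13 months (rounded down)
After reduction: 135 − 13 = 122 months
Minimum 63 months: 122 months meets the minimum, no increase.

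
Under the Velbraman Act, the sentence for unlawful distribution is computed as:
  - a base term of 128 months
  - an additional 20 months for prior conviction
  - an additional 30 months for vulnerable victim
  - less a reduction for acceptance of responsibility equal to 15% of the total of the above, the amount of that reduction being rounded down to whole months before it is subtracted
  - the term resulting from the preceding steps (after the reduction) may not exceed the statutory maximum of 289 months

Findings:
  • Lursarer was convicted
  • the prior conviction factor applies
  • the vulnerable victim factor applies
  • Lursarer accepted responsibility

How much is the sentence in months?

Prior conviction enhancement: +20 months
Vulnerable victim enhancement: +30 months
Adjusted term: 128 months + 20 months + 30 months = 178 months
Acceptance of responsibility reduction: 15% of 178 months = 26 months (rounded down)
After reduction: 178 − 26 = 152 months
Cap at 289 months: 152 months is within the cap, no reduction.

152 months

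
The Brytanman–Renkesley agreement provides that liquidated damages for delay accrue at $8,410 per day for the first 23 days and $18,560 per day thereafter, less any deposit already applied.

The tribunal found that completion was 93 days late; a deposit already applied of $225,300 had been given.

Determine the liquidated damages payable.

$1,267,330

First 23 days: 23 × $8,410 = $193,430
Remaining days: (93 − 23) × $18,560 = $1,299,200
Accrued per-day damages: $193,430 + $1,299,200 = $1,492,630
Less deposit already applied: $1,492,630 − $225,300 = $1,267,330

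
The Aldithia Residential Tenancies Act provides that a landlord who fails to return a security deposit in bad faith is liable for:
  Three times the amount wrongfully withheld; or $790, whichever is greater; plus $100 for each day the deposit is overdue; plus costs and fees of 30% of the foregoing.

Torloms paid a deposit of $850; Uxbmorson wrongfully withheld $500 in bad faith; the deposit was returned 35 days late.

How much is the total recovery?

$6,500

Trebled: 3 × $500 = $1,500
Minimum $790: $1,500 meets the minimum, no increase.
Late-return penalty: 35 × $100 = $3,500
Damages plus late penalty: $1,500 + $3,500 = $5,000
Costs and fees: 30% of $5,000 = $1,500
Total recovery: $5,000 + $1,500 = $6,500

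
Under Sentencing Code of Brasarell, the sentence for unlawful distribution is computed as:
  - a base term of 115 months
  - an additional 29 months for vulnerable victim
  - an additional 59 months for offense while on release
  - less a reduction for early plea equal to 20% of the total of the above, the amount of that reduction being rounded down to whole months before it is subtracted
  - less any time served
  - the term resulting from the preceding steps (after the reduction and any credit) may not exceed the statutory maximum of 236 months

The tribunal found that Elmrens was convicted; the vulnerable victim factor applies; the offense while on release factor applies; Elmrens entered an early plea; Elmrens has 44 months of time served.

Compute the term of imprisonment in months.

119 months

Vulnerable victim enhancement: +29 months
Offense while on release enhancement: +59 months
Adjusted term: 115 months + 29 months + 59 months = 203 months
Early plea reduction: 20% of 203 months = 40 months (rounded down)
After reduction: 203 − 40 = 163 months
Less time served: 163 months − 44 months = 119 months
Cap at 236 months: 119 months is within the cap, no reduction.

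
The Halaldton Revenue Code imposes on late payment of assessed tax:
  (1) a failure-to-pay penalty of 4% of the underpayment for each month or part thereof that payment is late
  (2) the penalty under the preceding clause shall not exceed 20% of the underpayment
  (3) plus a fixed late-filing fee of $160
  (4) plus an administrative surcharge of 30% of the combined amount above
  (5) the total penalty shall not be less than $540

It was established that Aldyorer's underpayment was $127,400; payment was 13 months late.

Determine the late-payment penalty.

Accrued rate: 4% × 13 = 52%, capped at 20% → 20%
Failure-to-pay penalty: 20% of $127,400 = $25,480
Penalty before surcharge: $25,480 + $160 = $25,640
Administrative surcharge: 30% of $25,640 = $7,692
Total penalty: $25,640 + $7,692 = $33,332
Minimum $540: $33,332 meets the minimum, no increase.

$33,332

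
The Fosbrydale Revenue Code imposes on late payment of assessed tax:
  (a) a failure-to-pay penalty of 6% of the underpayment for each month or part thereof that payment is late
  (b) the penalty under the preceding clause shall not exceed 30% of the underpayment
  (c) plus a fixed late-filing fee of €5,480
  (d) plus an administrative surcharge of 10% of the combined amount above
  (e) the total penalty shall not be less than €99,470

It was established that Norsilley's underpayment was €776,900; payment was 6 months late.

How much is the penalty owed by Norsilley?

Penalty: €262,405

Accrued rate: 6% × 6 = 36%, capped at 30% → 30%
Failure-to-pay penalty: 30% of €776,900 = €233,070
Penalty before surcharge: €233,070 + €5,480 = €238,550
Administrative surcharge: 10% of €238,550 = €23,855
Total penalty: €238,550 + €23,855 = €262,405
Minimum €99,470: €262,405 meets the minimum, no increase.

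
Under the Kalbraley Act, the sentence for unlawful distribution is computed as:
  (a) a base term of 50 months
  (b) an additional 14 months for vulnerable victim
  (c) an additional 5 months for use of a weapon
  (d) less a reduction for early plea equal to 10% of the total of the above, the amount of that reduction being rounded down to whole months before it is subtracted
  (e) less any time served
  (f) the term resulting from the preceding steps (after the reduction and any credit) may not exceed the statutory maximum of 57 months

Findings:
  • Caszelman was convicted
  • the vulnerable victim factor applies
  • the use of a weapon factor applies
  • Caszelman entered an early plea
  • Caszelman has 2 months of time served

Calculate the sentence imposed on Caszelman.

Vulnerable victim enhancement: +14 months
Use of a weapon enhancement: +5 months
Adjusted term: 50 months + 14 months + 5 months = 69 months
Early plea reduction: 10% of 69 months = 6 months (rounded down)
After reduction: 69 − 6 = 63 months
Less time served: 63 months − 2 months = 61 months
Cap at 57 months: 61 months exceeds the cap → 57 months

57 months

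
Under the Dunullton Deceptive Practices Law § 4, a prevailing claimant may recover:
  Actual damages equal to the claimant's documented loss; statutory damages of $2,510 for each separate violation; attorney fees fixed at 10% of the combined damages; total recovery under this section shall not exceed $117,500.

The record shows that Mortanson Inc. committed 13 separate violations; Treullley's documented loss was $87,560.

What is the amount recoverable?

$117,500

Statutory damages: 13 × $2,510 = $32,630
Combined damages: $87,560 + $32,630 = $120,190
Attorney fees: 10% of $120,190 = $12,019
Total before cap: $120,190 + $12,019 = $132,209
Cap at $117,500: $132,209 exceeds the cap → $117,500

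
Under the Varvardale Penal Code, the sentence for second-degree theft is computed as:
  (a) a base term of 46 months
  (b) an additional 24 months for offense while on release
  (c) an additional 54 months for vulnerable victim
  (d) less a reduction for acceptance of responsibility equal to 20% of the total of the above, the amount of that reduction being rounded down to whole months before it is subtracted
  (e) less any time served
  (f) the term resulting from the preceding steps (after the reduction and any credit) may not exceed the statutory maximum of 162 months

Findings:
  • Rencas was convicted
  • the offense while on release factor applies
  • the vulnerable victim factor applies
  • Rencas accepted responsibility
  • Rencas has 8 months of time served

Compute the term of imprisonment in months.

92 months

Offense while on release enhancement: +24 months
Vulnerable victim enhancement: +54 months
Adjusted term: 46 months + 24 months + 54 months = 124 months
Acceptance of responsibility reduction: 20% of 124 months = 24 months (rounded down)
After reduction: 124 − 24 = 100 months
Less time served: 100 months − 8 months = 92 months
Cap at 162 months: 92 months is within the cap, no reduction.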